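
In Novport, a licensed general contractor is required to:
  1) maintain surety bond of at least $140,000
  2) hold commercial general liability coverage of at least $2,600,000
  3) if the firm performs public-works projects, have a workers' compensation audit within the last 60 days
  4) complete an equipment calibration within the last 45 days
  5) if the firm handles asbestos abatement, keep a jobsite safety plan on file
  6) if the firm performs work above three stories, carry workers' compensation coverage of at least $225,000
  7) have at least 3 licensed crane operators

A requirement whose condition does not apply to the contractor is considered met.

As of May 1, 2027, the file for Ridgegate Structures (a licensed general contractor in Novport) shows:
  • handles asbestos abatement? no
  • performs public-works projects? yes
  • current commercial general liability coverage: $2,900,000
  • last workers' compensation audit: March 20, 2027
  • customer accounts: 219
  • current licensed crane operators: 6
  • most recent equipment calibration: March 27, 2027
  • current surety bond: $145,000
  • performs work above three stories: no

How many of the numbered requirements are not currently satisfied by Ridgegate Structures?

1. surety bond $145,000 ≥ $140,000 → met
2. commercial general liability coverage $2,900,000 ≥ $2,600,000 → met
3. condition 'performs public-works projects' holds; workers' compensation audit 42 days ago vs limit 60 → met
4. equipment calibration 35 days ago vs limit 45 → met
5. condition 'handles asbestos abatement' does not hold → requirement n/a → met
6. condition 'performs work above three stories' does not hold → requirement n/a → met
7. licensed crane operators 6 ≥ 3 → met
Not met: 0 of 7

0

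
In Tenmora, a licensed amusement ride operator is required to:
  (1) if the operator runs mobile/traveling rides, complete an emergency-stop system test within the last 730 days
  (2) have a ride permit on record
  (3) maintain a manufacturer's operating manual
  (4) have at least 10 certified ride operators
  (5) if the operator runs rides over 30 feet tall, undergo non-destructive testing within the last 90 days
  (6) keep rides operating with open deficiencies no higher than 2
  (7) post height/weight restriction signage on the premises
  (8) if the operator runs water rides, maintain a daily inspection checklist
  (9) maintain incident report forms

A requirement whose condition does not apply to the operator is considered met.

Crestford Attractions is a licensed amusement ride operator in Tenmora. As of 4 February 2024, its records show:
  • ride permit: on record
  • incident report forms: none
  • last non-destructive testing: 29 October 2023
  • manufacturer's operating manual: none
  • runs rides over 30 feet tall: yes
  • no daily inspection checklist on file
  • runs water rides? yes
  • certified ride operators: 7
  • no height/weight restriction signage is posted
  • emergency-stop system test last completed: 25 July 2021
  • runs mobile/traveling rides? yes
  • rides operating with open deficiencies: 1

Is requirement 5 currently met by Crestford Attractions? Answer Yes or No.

No

5. condition 'runs rides over 30 feet tall' holds; non-destructive testing 98 days ago vs limit 90 → not met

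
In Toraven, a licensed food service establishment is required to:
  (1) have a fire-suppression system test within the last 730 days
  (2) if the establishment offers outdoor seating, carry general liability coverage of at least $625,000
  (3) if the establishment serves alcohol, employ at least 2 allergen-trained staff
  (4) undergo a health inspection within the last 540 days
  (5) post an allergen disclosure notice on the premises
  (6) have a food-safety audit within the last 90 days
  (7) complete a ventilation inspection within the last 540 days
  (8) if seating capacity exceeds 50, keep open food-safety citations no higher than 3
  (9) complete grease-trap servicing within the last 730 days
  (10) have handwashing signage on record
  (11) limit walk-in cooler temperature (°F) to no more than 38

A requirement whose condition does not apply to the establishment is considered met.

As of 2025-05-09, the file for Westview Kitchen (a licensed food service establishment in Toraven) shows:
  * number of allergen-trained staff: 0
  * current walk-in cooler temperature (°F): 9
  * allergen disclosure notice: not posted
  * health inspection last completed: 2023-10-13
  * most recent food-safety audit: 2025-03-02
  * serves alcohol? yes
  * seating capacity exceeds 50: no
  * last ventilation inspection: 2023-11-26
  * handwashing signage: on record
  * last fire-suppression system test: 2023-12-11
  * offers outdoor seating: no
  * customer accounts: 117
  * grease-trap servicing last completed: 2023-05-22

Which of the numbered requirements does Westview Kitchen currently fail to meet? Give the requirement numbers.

3, 4, 5

1. fire-suppression system test 515 days ago vs limit 730 → met
2. condition 'offers outdoor seating' does not hold → requirement n/a → met
3. condition 'serves alcohol' holds; allergen-trained staff 0 < 2 → not met
4. health inspection 574 days ago vs limit 540 → not met
5. allergen disclosure notice absent → not met
6. food-safety audit 68 days ago vs limit 90 → met
7. ventilation inspection 530 days ago vs limit 540 → met
8. condition 'seating capacity exceeds 50' does not hold → requirement n/a → met
9. grease-trap servicing 718 days ago vs limit 730 → met
10. handwashing signage present → met
11. walk-in cooler temperature (°F) 9 ≤ 38 → met
Not met: 3, 4, 5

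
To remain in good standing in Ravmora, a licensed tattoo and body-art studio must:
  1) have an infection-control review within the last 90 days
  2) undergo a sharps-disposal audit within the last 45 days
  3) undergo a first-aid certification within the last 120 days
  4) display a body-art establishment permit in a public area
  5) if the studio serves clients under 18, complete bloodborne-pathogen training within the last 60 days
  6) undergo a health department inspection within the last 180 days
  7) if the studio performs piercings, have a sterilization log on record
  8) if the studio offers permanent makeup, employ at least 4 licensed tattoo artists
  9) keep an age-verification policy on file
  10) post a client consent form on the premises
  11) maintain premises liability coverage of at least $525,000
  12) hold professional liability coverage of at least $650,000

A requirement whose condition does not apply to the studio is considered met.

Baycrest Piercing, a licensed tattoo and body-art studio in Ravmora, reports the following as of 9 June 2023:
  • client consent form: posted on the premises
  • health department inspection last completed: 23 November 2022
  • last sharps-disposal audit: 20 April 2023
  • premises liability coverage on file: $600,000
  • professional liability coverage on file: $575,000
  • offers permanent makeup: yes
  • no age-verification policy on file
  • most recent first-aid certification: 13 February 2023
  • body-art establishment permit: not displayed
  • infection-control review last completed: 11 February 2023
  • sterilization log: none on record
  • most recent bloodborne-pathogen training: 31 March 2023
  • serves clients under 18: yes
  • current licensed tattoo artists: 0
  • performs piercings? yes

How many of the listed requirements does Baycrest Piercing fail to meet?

9

1. infection-control review 118 days ago vs limit 90 → not met
2. sharps-disposal audit 50 days ago vs limit 45 → not met
3. first-aid certification 116 days ago vs limit 120 → met
4. body-art establishment permit absent → not met
5. condition 'serves clients under 18' holds; bloodborne-pathogen training 70 days ago vs limit 60 → not met
6. health department inspection 198 days ago vs limit 180 → not met
7. condition 'performs piercings' holds; sterilization log absent → not met
8. condition 'offers permanent makeup' holds; licensed tattoo artists 0 < 4 → not met
9. age-verification policy absent → not met
10. client consent form present → met
11. premises liability coverage $600,000 ≥ $525,000 → met
12. professional liability coverage $575,000 < $650,000 → not met
Not met: 9 of 12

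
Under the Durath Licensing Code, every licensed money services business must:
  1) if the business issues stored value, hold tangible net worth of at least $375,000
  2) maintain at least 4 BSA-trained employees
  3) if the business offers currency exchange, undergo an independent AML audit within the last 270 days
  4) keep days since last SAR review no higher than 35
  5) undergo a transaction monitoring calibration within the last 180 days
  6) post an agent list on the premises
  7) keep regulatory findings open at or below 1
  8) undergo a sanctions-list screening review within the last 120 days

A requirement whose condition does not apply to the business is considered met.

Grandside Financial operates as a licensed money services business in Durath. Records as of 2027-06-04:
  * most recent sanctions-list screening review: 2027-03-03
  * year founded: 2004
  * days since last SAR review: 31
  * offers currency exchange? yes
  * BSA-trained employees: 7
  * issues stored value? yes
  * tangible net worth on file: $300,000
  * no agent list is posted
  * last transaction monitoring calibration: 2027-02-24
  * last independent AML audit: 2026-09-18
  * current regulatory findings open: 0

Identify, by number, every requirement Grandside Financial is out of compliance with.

1, 6

1. condition 'issues stored value' holds; tangible net worth $300,000 < $375,000 → not met
2. BSA-trained employees 7 ≥ 4 → met
3. condition 'offers currency exchange' holds; independent AML audit 259 days ago vs limit 270 → met
4. days since last SAR review 31 ≤ 35 → met
5. transaction monitoring calibration 100 days ago vs limit 180 → met
6. agent list absent → not met
7. regulatory findings open 0 ≤ 1 → met
8. sanctions-list screening review 93 days ago vs limit 120 → met
Not met: 1, 6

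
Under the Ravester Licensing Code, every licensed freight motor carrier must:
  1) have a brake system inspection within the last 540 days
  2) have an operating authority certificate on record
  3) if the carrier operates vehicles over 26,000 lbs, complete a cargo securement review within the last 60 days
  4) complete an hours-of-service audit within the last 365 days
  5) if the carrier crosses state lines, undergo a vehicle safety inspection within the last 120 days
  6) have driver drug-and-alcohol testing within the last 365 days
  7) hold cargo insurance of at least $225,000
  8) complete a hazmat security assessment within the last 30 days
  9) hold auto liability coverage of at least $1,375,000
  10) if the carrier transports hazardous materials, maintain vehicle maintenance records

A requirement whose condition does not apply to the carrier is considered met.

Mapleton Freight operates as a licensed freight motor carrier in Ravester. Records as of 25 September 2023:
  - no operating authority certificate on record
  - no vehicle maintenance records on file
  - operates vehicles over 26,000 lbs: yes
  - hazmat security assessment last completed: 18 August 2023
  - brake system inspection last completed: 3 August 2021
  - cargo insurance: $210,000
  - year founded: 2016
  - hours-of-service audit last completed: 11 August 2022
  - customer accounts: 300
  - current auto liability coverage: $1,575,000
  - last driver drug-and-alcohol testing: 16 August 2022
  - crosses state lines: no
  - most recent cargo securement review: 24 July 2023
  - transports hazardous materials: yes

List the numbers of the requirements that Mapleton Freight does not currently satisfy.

1. brake system inspection 783 days ago vs limit 540 → not met
2. operating authority certificate absent → not met
3. condition 'operates vehicles over 26,000 lbs' holds; cargo securement review 63 days ago vs limit 60 → not met
4. hours-of-service audit 410 days ago vs limit 365 → not met
5. condition 'crosses state lines' does not hold → requirement n/a → met
6. driver drug-and-alcohol testing 405 days ago vs limit 365 → not met
7. cargo insurance $210,000 < $225,000 → not met
8. hazmat security assessment 38 days ago vs limit 30 → not met
9. auto liability coverage $1,575,000 ≥ $1,375,000 → met
10. condition 'transports hazardous materials' holds; vehicle maintenance records absent → not met
Not met: 1, 2, 3, 4, 6, 7, 8, 10

1, 2, 3, 4, 6, 7, 8, 10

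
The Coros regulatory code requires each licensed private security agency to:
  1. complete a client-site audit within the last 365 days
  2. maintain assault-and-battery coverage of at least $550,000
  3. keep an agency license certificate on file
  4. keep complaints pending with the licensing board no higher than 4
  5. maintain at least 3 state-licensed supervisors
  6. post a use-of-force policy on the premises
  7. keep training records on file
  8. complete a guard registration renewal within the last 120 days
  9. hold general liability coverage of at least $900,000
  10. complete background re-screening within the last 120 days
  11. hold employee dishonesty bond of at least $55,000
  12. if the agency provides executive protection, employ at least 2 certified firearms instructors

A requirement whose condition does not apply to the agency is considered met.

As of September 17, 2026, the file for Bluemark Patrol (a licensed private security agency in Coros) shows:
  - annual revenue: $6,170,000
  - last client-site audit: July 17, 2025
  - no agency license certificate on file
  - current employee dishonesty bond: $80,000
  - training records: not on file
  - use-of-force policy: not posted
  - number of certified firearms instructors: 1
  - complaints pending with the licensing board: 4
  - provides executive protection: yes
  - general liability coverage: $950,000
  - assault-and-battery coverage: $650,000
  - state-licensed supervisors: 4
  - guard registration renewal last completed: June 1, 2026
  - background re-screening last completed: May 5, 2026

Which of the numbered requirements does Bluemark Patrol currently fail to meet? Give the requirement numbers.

1, 3, 6, 7, 10, 12

1. client-site audit 427 days ago vs limit 365 → not met
2. assault-and-battery coverage $650,000 ≥ $550,000 → met
3. agency license certificate absent → not met
4. complaints pending with the licensing board 4 ≤ 4 → met
5. state-licensed supervisors 4 ≥ 3 → met
6. use-of-force policy absent → not met
7. training records absent → not met
8. guard registration renewal 108 days ago vs limit 120 → met
9. general liability coverage $950,000 ≥ $900,000 → met
10. background re-screening 135 days ago vs limit 120 → not met
11. employee dishonesty bond $80,000 ≥ $55,000 → met
12. condition 'provides executive protection' holds; certified firearms instructors 1 < 2 → not met
Not met: 1, 3, 6, 7, 10, 12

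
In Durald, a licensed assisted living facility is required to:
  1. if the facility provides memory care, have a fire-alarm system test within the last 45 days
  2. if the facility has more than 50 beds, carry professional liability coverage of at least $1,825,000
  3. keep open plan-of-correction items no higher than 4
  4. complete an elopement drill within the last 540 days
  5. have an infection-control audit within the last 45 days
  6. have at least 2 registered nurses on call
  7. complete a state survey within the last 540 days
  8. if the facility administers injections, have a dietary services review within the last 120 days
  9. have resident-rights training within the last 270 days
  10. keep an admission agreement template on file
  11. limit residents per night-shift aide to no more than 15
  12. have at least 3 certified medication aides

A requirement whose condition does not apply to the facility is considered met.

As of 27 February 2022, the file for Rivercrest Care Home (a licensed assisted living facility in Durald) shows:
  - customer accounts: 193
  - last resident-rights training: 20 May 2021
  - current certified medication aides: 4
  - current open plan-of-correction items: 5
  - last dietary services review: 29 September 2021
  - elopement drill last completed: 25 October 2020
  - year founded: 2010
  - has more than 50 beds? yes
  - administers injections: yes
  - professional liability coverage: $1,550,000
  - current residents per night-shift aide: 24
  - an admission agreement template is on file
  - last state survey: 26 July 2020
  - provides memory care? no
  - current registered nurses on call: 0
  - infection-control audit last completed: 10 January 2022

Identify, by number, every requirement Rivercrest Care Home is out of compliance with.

2, 3, 5, 6, 7, 8, 9, 11

1. condition 'provides memory care' does not hold → requirement n/a → met
2. condition 'has more than 50 beds' holds; professional liability coverage $1,550,000 < $1,825,000 → not met
3. open plan-of-correction items 5 > 4 → not met
4. elopement drill 490 days ago vs limit 540 → met
5. infection-control audit 48 days ago vs limit 45 → not met
6. registered nurses on call 0 < 2 → not met
7. state survey 581 days ago vs limit 540 → not met
8. condition 'administers injections' holds; dietary services review 151 days ago vs limit 120 → not met
9. resident-rights training 283 days ago vs limit 270 → not met
10. admission agreement template present → met
11. residents per night-shift aide 24 > 15 → not met
12. certified medication aides 4 ≥ 3 → met
Not met: 2, 3, 5, 6, 7, 8, 9, 11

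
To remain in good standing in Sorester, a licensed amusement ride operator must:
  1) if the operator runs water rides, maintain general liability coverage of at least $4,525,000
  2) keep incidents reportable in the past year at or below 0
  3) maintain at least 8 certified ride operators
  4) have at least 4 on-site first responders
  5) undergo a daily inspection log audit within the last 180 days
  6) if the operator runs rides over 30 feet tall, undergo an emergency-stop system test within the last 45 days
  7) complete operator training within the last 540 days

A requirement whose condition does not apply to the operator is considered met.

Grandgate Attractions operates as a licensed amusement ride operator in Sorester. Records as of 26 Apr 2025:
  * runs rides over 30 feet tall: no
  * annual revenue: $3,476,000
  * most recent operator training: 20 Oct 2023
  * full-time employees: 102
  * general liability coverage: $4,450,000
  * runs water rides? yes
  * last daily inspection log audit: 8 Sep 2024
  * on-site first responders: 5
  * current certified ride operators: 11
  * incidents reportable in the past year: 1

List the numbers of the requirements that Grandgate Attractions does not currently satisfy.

1. condition 'runs water rides' holds; general liability coverage $4,450,000 < $4,525,000 → not met
2. incidents reportable in the past year 1 > 0 → not met
3. certified ride operators 11 ≥ 8 → met
4. on-site first responders 5 ≥ 4 → met
5. daily inspection log audit 230 days ago vs limit 180 → not met
6. condition 'runs rides over 30 feet tall' does not hold → requirement n/a → met
7. operator training 554 days ago vs limit 540 → not met
Not met: 1, 2, 5, 7

1, 2, 5, 7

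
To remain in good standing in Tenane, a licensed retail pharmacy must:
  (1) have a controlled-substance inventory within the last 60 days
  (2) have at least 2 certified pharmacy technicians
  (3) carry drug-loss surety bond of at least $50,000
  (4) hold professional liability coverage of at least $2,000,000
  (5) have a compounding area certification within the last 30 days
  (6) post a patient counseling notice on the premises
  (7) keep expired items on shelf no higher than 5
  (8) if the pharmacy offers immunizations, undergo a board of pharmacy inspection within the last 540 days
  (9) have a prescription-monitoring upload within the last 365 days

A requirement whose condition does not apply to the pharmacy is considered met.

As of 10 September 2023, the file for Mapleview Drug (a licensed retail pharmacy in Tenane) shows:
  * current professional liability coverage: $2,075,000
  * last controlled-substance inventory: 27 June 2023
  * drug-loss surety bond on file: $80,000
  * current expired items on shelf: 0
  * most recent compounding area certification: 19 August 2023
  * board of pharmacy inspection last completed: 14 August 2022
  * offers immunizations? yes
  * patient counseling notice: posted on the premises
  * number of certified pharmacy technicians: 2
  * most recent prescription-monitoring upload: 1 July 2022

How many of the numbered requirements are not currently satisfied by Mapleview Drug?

1. controlled-substance inventory 75 days ago vs limit 60 → not met
2. certified pharmacy technicians 2 ≥ 2 → met
3. drug-loss surety bond $80,000 ≥ $50,000 → met
4. professional liability coverage $2,075,000 ≥ $2,000,000 → met
5. compounding area certification 22 days ago vs limit 30 → met
6. patient counseling notice present → met
7. expired items on shelf 0 ≤ 5 → met
8. condition 'offers immunizations' holds; board of pharmacy inspection 392 days ago vs limit 540 → met
9. prescription-monitoring upload 436 days ago vs limit 365 → not met
Not met: 2 of 9

2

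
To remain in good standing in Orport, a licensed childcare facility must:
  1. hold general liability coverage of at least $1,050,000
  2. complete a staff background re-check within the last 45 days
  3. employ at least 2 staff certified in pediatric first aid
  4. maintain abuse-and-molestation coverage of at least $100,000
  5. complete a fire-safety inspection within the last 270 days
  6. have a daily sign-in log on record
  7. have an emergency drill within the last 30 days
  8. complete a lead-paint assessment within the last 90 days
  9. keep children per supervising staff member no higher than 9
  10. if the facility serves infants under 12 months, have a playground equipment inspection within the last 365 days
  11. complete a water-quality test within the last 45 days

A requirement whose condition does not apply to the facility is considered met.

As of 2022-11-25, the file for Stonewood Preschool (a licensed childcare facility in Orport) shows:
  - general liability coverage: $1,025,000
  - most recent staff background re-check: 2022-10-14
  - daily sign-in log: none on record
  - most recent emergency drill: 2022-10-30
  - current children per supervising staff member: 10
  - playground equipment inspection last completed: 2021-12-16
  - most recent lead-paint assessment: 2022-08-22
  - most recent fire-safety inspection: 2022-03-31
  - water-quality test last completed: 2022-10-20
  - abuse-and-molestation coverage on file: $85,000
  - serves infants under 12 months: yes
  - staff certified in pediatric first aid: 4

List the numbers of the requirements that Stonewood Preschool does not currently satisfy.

1. general liability coverage $1,025,000 < $1,050,000 → not met
2. staff background re-check 42 days ago vs limit 45 → met
3. staff certified in pediatric first aid 4 ≥ 2 → met
4. abuse-and-molestation coverage $85,000 < $100,000 → not met
5. fire-safety inspection 239 days ago vs limit 270 → met
6. daily sign-in log absent → not met
7. emergency drill 26 days ago vs limit 30 → met
8. lead-paint assessment 95 days ago vs limit 90 → not met
9. children per supervising staff member 10 > 9 → not met
10. condition 'serves infants under 12 months' holds; playground equipment inspection 344 days ago vs limit 365 → met
11. water-quality test 36 days ago vs limit 45 → met
Not met: 1, 4, 6, 8, 9

1, 4, 6, 8, 9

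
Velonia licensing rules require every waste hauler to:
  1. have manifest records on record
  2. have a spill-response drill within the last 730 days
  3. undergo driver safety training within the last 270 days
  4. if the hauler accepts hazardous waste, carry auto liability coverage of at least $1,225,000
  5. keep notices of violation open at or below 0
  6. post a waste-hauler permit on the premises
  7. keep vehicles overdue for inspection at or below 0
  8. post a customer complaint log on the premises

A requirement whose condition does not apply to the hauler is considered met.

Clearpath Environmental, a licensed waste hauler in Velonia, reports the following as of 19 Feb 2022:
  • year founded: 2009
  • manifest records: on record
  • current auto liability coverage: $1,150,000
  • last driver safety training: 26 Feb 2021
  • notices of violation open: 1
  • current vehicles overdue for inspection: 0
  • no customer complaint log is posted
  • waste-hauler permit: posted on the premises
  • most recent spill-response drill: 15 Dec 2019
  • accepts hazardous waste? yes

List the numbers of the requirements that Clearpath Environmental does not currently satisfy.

1. manifest records present → met
2. spill-response drill 797 days ago vs limit 730 → not met
3. driver safety training 358 days ago vs limit 270 → not met
4. condition 'accepts hazardous waste' holds; auto liability coverage $1,150,000 < $1,225,000 → not met
5. notices of violation open 1 > 0 → not met
6. waste-hauler permit present → met
7. vehicles overdue for inspection 0 ≤ 0 → met
8. customer complaint log absent → not met
Not met: 2, 3, 4, 5, 8

2, 3, 4, 5, 8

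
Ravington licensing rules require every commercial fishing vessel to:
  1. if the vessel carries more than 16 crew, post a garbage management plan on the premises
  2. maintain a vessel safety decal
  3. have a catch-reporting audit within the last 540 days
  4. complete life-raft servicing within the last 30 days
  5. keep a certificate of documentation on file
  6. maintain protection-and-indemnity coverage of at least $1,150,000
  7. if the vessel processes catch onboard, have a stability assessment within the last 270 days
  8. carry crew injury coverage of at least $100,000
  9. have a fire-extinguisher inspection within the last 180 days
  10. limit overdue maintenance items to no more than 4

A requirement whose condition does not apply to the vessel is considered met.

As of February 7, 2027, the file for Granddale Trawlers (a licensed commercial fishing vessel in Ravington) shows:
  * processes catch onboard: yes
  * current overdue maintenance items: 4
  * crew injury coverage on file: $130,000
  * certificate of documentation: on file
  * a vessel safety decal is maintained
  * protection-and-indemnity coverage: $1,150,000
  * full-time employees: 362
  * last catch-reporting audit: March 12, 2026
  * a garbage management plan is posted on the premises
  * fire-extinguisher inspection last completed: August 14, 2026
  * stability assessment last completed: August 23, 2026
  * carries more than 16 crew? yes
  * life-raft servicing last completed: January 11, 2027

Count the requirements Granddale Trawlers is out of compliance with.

0

1. condition 'carries more than 16 crew' holds; garbage management plan present → met
2. vessel safety decal present → met
3. catch-reporting audit 332 days ago vs limit 540 → met
4. life-raft servicing 27 days ago vs limit 30 → met
5. certificate of documentation present → met
6. protection-and-indemnity coverage $1,150,000 ≥ $1,150,000 → met
7. condition 'processes catch onboard' holds; stability assessment 168 days ago vs limit 270 → met
8. crew injury coverage $130,000 ≥ $100,000 → met
9. fire-extinguisher inspection 177 days ago vs limit 180 → met
10. overdue maintenance items 4 ≤ 4 → met
Not met: 0 of 10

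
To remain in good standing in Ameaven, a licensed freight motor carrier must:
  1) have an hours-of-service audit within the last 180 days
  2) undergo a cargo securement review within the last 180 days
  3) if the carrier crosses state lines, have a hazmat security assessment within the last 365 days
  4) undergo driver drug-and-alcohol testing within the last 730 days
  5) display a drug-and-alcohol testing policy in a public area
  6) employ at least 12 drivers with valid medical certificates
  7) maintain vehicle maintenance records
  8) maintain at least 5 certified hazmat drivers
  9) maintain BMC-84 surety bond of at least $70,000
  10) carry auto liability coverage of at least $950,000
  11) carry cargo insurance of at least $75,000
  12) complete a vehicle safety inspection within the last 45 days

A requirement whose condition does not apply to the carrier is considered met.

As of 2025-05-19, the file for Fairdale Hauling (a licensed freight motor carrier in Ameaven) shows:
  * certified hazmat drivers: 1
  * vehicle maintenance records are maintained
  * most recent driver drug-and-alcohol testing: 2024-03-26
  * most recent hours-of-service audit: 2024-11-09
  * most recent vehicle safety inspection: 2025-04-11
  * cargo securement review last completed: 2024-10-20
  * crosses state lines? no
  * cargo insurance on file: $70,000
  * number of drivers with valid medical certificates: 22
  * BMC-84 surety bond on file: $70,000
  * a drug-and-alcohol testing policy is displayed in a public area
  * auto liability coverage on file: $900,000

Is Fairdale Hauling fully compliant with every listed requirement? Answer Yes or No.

1. hours-of-service audit 191 days ago vs limit 180 → not met
2. cargo securement review 211 days ago vs limit 180 → not met
3. condition 'crosses state lines' does not hold → requirement n/a → met
4. driver drug-and-alcohol testing 419 days ago vs limit 730 → met
5. drug-and-alcohol testing policy present → met
6. drivers with valid medical certificates 22 ≥ 12 → met
7. vehicle maintenance records present → met
8. certified hazmat drivers 1 < 5 → not met
9. BMC-84 surety bond $70,000 ≥ $70,000 → met
10. auto liability coverage $900,000 < $950,000 → not met
11. cargo insurance $70,000 < $75,000 → not met
12. vehicle safety inspection 38 days ago vs limit 45 → met
Not met: 1, 2, 8, 10, 11

No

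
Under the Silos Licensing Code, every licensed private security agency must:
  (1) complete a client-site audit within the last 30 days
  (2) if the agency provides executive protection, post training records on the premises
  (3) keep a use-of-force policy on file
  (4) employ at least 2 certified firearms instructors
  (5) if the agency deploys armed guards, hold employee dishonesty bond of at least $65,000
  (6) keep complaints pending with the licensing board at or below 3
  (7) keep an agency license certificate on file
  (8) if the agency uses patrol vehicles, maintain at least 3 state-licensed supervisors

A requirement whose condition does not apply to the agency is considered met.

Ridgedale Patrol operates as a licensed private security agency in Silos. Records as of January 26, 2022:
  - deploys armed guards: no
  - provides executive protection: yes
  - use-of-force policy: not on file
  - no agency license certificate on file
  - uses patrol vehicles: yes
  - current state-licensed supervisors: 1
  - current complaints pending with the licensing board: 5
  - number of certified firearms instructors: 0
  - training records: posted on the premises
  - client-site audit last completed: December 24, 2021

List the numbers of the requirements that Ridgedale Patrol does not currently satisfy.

1, 3, 4, 6, 7, 8

1. client-site audit 33 days ago vs limit 30 → not met
2. condition 'provides executive protection' holds; training records present → met
3. use-of-force policy absent → not met
4. certified firearms instructors 0 < 2 → not met
5. condition 'deploys armed guards' does not hold → requirement n/a → met
6. complaints pending with the licensing board 5 > 3 → not met
7. agency license certificate absent → not met
8. condition 'uses patrol vehicles' holds; state-licensed supervisors 1 < 3 → not met
Not met: 1, 3, 4, 6, 7, 8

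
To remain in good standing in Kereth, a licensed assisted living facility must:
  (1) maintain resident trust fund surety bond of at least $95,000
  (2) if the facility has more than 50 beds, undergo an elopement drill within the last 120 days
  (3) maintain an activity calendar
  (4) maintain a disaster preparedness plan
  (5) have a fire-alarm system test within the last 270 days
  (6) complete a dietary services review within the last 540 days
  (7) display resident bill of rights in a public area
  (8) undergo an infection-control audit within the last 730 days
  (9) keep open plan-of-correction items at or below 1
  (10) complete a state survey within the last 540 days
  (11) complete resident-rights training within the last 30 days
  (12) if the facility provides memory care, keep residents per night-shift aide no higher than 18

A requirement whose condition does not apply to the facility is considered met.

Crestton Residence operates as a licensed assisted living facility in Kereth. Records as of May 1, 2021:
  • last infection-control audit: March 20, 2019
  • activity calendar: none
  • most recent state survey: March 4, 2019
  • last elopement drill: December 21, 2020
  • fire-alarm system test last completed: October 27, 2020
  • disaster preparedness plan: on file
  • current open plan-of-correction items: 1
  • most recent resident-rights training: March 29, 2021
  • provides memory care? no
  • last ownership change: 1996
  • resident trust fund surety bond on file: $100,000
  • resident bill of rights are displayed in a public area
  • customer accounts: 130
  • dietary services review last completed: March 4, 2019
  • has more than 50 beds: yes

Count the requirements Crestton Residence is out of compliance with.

6

1. resident trust fund surety bond $100,000 ≥ $95,000 → met
2. condition 'has more than 50 beds' holds; elopement drill 131 days ago vs limit 120 → not met
3. activity calendar absent → not met
4. disaster preparedness plan present → met
5. fire-alarm system test 186 days ago vs limit 270 → met
6. dietary services review 789 days ago vs limit 540 → not met
7. resident bill of rights present → met
8. infection-control audit 773 days ago vs limit 730 → not met
9. open plan-of-correction items 1 ≤ 1 → met
10. state survey 789 days ago vs limit 540 → not met
11. resident-rights training 33 days ago vs limit 30 → not met
12. condition 'provides memory care' does not hold → requirement n/a → met
Not met: 6 of 12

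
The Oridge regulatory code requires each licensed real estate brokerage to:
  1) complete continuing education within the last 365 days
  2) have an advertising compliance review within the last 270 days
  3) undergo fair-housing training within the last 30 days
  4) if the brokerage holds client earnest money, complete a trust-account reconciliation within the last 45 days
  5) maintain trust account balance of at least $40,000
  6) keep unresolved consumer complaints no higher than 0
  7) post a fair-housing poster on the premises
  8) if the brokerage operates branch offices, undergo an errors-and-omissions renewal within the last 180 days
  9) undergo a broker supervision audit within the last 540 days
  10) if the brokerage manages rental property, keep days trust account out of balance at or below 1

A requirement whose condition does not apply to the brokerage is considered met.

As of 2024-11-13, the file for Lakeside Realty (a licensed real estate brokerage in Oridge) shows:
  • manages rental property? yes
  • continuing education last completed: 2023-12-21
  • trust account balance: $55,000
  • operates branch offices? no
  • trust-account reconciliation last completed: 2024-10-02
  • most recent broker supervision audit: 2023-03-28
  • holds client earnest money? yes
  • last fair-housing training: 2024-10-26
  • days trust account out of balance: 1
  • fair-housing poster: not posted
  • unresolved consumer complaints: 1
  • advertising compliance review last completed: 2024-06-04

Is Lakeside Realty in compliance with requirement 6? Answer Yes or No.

No

6. unresolved consumer complaints 1 > 0 → not met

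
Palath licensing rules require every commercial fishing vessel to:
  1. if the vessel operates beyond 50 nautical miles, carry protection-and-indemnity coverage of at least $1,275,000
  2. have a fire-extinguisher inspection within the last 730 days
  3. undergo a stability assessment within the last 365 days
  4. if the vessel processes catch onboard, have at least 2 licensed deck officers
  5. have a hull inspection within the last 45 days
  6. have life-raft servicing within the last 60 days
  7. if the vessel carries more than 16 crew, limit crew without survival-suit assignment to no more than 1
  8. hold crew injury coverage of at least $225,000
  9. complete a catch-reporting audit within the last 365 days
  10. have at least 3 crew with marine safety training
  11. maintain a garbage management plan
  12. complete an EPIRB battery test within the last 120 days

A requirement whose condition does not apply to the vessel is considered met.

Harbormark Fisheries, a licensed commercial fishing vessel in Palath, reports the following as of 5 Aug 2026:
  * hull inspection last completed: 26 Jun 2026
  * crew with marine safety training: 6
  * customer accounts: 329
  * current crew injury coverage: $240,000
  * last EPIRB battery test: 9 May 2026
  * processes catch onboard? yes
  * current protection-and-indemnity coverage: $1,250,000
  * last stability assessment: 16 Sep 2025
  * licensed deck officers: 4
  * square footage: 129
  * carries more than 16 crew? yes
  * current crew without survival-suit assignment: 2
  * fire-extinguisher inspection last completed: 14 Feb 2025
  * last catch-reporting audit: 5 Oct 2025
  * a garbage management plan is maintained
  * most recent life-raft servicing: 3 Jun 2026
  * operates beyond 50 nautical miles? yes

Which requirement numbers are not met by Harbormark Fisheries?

1. condition 'operates beyond 50 nautical miles' holds; protection-and-indemnity coverage $1,250,000 < $1,275,000 → not met
2. fire-extinguisher inspection 537 days ago vs limit 730 → met
3. stability assessment 323 days ago vs limit 365 → met
4. condition 'processes catch onboard' holds; licensed deck officers 4 ≥ 2 → met
5. hull inspection 40 days ago vs limit 45 → met
6. life-raft servicing 63 days ago vs limit 60 → not met
7. condition 'carries more than 16 crew' holds; crew without survival-suit assignment 2 > 1 → not met
8. crew injury coverage $240,000 ≥ $225,000 → met
9. catch-reporting audit 304 days ago vs limit 365 → met
10. crew with marine safety training 6 ≥ 3 → met
11. garbage management plan present → met
12. EPIRB battery test 88 days ago vs limit 120 → met
Not met: 1, 6, 7

1, 6, 7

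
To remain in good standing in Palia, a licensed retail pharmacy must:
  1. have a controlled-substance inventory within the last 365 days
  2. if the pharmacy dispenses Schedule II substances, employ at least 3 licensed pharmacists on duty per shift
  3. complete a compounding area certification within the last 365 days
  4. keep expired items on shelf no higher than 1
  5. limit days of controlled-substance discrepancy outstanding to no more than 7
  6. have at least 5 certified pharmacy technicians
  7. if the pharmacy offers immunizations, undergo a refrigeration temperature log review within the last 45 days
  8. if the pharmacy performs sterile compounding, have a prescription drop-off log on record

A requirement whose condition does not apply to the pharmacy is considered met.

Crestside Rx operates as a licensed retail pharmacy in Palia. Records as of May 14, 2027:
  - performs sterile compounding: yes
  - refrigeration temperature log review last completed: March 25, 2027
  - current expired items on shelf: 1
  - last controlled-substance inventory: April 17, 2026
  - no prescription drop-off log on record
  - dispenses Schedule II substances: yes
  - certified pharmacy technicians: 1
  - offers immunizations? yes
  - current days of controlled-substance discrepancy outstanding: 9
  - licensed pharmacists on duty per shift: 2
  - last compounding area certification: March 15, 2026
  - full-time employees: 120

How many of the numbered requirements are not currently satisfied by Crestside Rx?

7

1. controlled-substance inventory 392 days ago vs limit 365 → not met
2. condition 'dispenses Schedule II substances' holds; licensed pharmacists on duty per shift 2 < 3 → not met
3. compounding area certification 425 days ago vs limit 365 → not met
4. expired items on shelf 1 ≤ 1 → met
5. days of controlled-substance discrepancy outstanding 9 > 7 → not met
6. certified pharmacy technicians 1 < 5 → not met
7. condition 'offers immunizations' holds; refrigeration temperature log review 50 days ago vs limit 45 → not met
8. condition 'performs sterile compounding' holds; prescription drop-off log absent → not met
Not met: 7 of 8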